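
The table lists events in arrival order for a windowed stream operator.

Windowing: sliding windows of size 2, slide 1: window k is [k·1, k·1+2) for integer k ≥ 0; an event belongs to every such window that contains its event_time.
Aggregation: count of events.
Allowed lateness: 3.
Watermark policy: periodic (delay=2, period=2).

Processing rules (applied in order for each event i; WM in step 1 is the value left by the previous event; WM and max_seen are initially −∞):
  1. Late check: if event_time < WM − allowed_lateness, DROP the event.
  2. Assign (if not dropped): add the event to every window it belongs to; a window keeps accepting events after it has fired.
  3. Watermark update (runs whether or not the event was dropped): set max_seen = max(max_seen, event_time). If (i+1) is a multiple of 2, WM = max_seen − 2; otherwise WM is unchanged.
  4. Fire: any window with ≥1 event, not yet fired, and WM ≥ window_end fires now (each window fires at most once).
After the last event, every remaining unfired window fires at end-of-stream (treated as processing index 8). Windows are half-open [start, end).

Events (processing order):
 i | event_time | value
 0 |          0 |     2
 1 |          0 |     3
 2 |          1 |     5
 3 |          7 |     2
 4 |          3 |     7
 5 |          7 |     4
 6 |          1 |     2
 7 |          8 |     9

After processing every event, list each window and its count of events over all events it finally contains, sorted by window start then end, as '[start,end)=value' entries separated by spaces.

[0,2)=3 [1,3)=1 [2,4)=1 [3,5)=1 [6,8)=2 [7,9)=3 [8,10)=1

i=0 t=0 v=2: → [0,2); WM=−∞
i=1 t=0 v=3: → [0,2); WM=-2
i=2 t=1 v=5: → [1,3),[0,2); WM=-2
i=3 t=7 v=2: → [7,9),[6,8); WM=5; [0,2) fires=3 [1,3) fires=1
i=4 t=3 v=7: → [3,5),[2,4); WM=5; [2,4) fires=1 [3,5) fires=1
i=5 t=7 v=4: → [7,9),[6,8); WM=5
i=6 t=1 v=2: DROP (t<5-3); WM=5
i=7 t=8 v=9: → [8,10),[7,9); WM=6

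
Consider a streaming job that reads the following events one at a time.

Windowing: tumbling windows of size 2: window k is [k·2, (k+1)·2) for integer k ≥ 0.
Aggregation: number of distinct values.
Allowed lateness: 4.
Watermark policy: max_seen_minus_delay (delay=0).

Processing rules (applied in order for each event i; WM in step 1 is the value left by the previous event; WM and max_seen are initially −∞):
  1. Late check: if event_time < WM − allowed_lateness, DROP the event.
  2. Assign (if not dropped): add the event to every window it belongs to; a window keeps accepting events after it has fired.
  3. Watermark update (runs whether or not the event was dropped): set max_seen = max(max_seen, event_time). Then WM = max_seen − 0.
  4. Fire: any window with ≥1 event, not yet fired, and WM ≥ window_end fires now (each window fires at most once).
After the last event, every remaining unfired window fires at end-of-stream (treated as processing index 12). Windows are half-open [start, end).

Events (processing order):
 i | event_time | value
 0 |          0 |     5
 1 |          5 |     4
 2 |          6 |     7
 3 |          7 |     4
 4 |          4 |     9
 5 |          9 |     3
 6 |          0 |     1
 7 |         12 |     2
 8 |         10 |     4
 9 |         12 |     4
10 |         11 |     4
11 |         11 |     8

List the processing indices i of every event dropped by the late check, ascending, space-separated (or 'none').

i=0 t=0 v=5: → [0,2); WM=0
i=1 t=5 v=4: → [4,6); WM=5; [0,2) fires=1
i=2 t=6 v=7: → [6,8); WM=6; [4,6) fires=1
i=3 t=7 v=4: → [6,8); WM=7
i=4 t=4 v=9: → [4,6); WM=7
i=5 t=9 v=3: → [8,10); WM=9; [6,8) fires=2
i=6 t=0 v=1: DROP (t<9-4); WM=9
i=7 t=12 v=2: → [12,14); WM=12; [8,10) fires=1
i=8 t=10 v=4: → [10,12); WM=12; [10,12) fires=1
i=9 t=12 v=4: → [12,14); WM=12
i=10 t=11 v=4: → [10,12); WM=12
i=11 t=11 v=8: → [10,12); WM=12

6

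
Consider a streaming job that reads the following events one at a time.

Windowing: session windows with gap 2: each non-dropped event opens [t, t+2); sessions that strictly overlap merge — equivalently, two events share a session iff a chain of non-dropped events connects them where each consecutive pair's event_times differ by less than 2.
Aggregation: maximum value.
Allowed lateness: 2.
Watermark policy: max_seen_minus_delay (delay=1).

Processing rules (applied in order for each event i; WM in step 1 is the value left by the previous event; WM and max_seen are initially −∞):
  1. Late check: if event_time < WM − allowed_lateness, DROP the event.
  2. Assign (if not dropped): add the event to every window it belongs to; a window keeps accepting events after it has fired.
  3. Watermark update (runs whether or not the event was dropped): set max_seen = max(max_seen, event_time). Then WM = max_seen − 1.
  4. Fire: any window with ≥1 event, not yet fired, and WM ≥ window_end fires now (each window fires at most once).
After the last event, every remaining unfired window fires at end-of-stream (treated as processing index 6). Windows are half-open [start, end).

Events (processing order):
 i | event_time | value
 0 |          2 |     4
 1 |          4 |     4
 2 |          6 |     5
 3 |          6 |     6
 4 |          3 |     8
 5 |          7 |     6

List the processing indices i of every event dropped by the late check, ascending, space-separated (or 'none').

none

i=0 t=2 v=4: → [2,4); WM=1
i=1 t=4 v=4: → [4,6); WM=3
i=2 t=6 v=5: → [6,8); WM=5
i=3 t=6 v=6: → [6,8); WM=5
i=4 t=3 v=8: → [2,6); WM=5
i=5 t=7 v=6: → [6,9); WM=6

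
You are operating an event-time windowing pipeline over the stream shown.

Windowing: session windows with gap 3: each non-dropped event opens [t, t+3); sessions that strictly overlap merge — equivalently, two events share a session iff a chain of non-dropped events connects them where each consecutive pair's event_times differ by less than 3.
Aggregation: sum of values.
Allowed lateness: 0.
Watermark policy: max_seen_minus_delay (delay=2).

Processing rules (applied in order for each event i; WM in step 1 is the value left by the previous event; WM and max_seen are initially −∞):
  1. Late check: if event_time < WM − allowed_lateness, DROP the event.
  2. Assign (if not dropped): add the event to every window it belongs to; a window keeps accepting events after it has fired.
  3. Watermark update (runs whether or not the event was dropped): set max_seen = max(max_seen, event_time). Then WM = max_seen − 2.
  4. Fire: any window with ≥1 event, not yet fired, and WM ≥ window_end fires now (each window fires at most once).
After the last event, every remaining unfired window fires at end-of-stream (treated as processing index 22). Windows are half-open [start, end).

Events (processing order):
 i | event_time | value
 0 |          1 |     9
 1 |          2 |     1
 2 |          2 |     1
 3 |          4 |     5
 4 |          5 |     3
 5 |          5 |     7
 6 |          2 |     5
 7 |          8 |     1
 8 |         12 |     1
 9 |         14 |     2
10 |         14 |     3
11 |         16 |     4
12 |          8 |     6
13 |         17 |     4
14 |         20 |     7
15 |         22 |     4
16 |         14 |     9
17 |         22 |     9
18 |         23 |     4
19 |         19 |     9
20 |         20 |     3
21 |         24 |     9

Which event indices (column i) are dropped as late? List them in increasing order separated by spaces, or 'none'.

6 12 16 19 20

i=0 t=1 v=9: → [1,4); WM=-1
i=1 t=2 v=1: → [1,5); WM=0
i=2 t=2 v=1: → [1,5); WM=0
i=3 t=4 v=5: → [1,7); WM=2
i=4 t=5 v=3: → [1,8); WM=3
i=5 t=5 v=7: → [1,8); WM=3
i=6 t=2 v=5: DROP (t<3-0); WM=3
i=7 t=8 v=1: → [8,11); WM=6
i=8 t=12 v=1: → [12,15); WM=10
i=9 t=14 v=2: → [12,17); WM=12
i=10 t=14 v=3: → [12,17); WM=12
i=11 t=16 v=4: → [12,19); WM=14
i=12 t=8 v=6: DROP (t<14-0); WM=14
i=13 t=17 v=4: → [12,20); WM=15
i=14 t=20 v=7: → [20,23); WM=18
i=15 t=22 v=4: → [20,25); WM=20
i=16 t=14 v=9: DROP (t<20-0); WM=20
i=17 t=22 v=9: → [20,25); WM=20
i=18 t=23 v=4: → [20,26); WM=21
i=19 t=19 v=9: DROP (t<21-0); WM=21
i=20 t=20 v=3: DROP (t<21-0); WM=21
i=21 t=24 v=9: → [20,27); WM=22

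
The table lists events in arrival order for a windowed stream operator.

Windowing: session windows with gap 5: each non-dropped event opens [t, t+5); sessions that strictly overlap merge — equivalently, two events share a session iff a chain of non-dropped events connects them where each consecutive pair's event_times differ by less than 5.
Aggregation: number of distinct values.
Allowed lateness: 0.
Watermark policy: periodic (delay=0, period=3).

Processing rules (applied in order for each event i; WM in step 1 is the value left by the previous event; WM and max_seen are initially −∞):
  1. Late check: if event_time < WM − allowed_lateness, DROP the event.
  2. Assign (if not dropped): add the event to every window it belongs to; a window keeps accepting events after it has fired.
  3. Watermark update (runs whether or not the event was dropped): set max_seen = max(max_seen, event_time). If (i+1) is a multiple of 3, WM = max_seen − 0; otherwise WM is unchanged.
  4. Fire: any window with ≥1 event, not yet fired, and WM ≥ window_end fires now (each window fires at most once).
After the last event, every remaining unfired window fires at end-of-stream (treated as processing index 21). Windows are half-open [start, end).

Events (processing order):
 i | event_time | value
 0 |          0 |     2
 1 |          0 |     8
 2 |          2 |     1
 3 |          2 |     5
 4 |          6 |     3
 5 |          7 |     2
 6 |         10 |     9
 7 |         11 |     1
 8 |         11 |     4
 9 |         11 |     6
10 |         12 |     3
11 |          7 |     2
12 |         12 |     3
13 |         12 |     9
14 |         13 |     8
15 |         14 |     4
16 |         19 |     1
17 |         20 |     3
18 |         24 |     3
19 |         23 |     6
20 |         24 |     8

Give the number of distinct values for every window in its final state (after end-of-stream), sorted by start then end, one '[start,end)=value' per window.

i=0 t=0 v=2: → [0,5); WM=−∞
i=1 t=0 v=8: → [0,5); WM=−∞
i=2 t=2 v=1: → [0,7); WM=2
i=3 t=2 v=5: → [0,7); WM=2
i=4 t=6 v=3: → [0,11); WM=2
i=5 t=7 v=2: → [0,12); WM=7
i=6 t=10 v=9: → [0,15); WM=7
i=7 t=11 v=1: → [0,16); WM=7
i=8 t=11 v=4: → [0,16); WM=11
i=9 t=11 v=6: → [0,16); WM=11
i=10 t=12 v=3: → [0,17); WM=11
i=11 t=7 v=2: DROP (t<11-0); WM=12
i=12 t=12 v=3: → [0,17); WM=12
i=13 t=12 v=9: → [0,17); WM=12
i=14 t=13 v=8: → [0,18); WM=13
i=15 t=14 v=4: → [0,19); WM=13
i=16 t=19 v=1: → [19,24); WM=13
i=17 t=20 v=3: → [19,25); WM=20
i=18 t=24 v=3: → [19,29); WM=20
i=19 t=23 v=6: → [19,29); WM=20
i=20 t=24 v=8: → [19,29); WM=24

[0,19)=8 [19,29)=4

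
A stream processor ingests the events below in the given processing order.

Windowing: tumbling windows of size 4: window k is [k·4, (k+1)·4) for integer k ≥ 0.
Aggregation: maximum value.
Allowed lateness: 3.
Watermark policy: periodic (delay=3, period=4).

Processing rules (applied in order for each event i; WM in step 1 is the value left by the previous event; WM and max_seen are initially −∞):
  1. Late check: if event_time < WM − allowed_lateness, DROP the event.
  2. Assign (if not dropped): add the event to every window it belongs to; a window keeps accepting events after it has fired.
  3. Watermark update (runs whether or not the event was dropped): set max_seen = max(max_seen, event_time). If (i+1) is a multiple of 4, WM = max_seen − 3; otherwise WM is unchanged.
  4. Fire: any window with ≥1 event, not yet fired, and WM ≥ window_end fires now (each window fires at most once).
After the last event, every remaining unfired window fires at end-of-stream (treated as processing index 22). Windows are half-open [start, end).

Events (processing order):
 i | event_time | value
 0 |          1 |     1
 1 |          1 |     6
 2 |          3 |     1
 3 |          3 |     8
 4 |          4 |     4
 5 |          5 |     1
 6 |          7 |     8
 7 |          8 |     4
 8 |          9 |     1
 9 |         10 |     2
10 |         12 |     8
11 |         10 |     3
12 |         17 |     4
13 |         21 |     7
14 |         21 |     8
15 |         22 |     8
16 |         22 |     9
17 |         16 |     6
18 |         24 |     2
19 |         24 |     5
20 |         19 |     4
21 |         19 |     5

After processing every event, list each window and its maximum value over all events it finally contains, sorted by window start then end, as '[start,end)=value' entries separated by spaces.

[0,4)=8 [4,8)=8 [8,12)=4 [12,16)=8 [16,20)=6 [20,24)=9 [24,28)=5

i=0 t=1 v=1: → [0,4); WM=−∞
i=1 t=1 v=6: → [0,4); WM=−∞
i=2 t=3 v=1: → [0,4); WM=−∞
i=3 t=3 v=8: → [0,4); WM=0
i=4 t=4 v=4: → [4,8); WM=0
i=5 t=5 v=1: → [4,8); WM=0
i=6 t=7 v=8: → [4,8); WM=0
i=7 t=8 v=4: → [8,12); WM=5; [0,4) fires=8
i=8 t=9 v=1: → [8,12); WM=5
i=9 t=10 v=2: → [8,12); WM=5
i=10 t=12 v=8: → [12,16); WM=5
i=11 t=10 v=3: → [8,12); WM=9; [4,8) fires=8
i=12 t=17 v=4: → [16,20); WM=9
i=13 t=21 v=7: → [20,24); WM=9
i=14 t=21 v=8: → [20,24); WM=9
i=15 t=22 v=8: → [20,24); WM=19; [8,12) fires=4 [12,16) fires=8
i=16 t=22 v=9: → [20,24); WM=19
i=17 t=16 v=6: → [16,20); WM=19
i=18 t=24 v=2: → [24,28); WM=19
i=19 t=24 v=5: → [24,28); WM=21; [16,20) fires=6
i=20 t=19 v=4: → [16,20); WM=21
i=21 t=19 v=5: → [16,20); WM=21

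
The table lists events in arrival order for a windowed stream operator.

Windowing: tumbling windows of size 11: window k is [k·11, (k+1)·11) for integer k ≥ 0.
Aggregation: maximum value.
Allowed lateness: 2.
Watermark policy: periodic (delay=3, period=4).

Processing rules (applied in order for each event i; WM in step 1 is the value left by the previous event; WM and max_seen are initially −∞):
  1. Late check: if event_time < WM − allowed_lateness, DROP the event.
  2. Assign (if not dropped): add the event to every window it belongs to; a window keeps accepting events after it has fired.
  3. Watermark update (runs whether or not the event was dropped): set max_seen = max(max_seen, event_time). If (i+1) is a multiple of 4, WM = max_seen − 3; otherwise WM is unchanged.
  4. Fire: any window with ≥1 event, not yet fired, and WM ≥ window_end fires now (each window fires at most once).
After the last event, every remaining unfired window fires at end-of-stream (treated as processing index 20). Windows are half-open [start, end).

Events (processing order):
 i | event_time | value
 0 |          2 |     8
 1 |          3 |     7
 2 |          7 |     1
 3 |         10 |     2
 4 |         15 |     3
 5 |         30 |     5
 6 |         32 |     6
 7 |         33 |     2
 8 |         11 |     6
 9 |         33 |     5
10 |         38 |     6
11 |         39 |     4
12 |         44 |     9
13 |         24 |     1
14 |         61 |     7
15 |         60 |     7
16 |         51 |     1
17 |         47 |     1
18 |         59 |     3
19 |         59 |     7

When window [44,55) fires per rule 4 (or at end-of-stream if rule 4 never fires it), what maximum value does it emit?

i=0 t=2 v=8: → [0,11); WM=−∞
i=1 t=3 v=7: → [0,11); WM=−∞
i=2 t=7 v=1: → [0,11); WM=−∞
i=3 t=10 v=2: → [0,11); WM=7
i=4 t=15 v=3: → [11,22); WM=7
i=5 t=30 v=5: → [22,33); WM=7
i=6 t=32 v=6: → [22,33); WM=7
i=7 t=33 v=2: → [33,44); WM=30; [0,11) fires=8 [11,22) fires=3
i=8 t=11 v=6: DROP (t<30-2); WM=30
i=9 t=33 v=5: → [33,44); WM=30
i=10 t=38 v=6: → [33,44); WM=30
i=11 t=39 v=4: → [33,44); WM=36; [22,33) fires=6
i=12 t=44 v=9: → [44,55); WM=36
i=13 t=24 v=1: DROP (t<36-2); WM=36
i=14 t=61 v=7: → [55,66); WM=36
i=15 t=60 v=7: → [55,66); WM=58; [33,44) fires=6 [44,55) fires=9
i=16 t=51 v=1: DROP (t<58-2); WM=58
i=17 t=47 v=1: DROP (t<58-2); WM=58
i=18 t=59 v=3: → [55,66); WM=58
i=19 t=59 v=7: → [55,66); WM=58

9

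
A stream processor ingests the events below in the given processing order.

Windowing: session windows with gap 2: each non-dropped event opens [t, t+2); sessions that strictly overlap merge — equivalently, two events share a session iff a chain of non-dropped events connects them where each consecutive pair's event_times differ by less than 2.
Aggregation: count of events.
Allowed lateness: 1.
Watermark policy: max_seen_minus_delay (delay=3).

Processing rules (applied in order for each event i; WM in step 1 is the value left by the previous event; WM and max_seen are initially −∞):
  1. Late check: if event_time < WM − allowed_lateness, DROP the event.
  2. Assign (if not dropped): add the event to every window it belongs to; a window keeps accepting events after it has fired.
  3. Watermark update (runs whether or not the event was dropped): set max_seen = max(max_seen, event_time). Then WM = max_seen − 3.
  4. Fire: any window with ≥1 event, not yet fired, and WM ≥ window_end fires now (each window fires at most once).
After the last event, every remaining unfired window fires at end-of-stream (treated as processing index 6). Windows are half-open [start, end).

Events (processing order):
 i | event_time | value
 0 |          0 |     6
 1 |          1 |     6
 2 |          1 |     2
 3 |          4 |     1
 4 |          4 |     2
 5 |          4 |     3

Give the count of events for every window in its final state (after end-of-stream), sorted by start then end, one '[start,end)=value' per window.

i=0 t=0 v=6: → [0,2); WM=-3
i=1 t=1 v=6: → [0,3); WM=-2
i=2 t=1 v=2: → [0,3); WM=-2
i=3 t=4 v=1: → [4,6); WM=1
i=4 t=4 v=2: → [4,6); WM=1
i=5 t=4 v=3: → [4,6); WM=1

[0,3)=3 [4,6)=3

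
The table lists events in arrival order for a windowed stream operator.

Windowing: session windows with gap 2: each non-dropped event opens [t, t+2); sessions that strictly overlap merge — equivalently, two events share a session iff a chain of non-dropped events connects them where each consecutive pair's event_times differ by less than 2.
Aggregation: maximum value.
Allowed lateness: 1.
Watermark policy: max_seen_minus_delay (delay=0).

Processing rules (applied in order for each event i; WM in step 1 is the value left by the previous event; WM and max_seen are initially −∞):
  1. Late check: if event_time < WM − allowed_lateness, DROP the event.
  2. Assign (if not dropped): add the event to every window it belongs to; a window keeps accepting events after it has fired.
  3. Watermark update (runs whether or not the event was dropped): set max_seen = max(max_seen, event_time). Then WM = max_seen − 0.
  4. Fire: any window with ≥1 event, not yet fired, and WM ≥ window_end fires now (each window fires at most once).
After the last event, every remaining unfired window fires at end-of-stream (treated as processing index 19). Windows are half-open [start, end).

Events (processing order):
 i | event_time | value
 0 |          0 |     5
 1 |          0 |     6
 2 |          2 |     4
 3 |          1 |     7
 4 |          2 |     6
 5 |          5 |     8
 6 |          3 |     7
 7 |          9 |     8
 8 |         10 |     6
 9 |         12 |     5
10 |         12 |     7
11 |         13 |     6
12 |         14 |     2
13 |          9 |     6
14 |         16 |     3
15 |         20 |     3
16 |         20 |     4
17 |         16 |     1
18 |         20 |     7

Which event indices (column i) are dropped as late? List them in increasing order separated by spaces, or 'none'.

i=0 t=0 v=5: → [0,2); WM=0
i=1 t=0 v=6: → [0,2); WM=0
i=2 t=2 v=4: → [2,4); WM=2
i=3 t=1 v=7: → [0,4); WM=2
i=4 t=2 v=6: → [0,4); WM=2
i=5 t=5 v=8: → [5,7); WM=5
i=6 t=3 v=7: DROP (t<5-1); WM=5
i=7 t=9 v=8: → [9,11); WM=9
i=8 t=10 v=6: → [9,12); WM=10
i=9 t=12 v=5: → [12,14); WM=12
i=10 t=12 v=7: → [12,14); WM=12
i=11 t=13 v=6: → [12,15); WM=13
i=12 t=14 v=2: → [12,16); WM=14
i=13 t=9 v=6: DROP (t<14-1); WM=14
i=14 t=16 v=3: → [16,18); WM=16
i=15 t=20 v=3: → [20,22); WM=20
i=16 t=20 v=4: → [20,22); WM=20
i=17 t=16 v=1: DROP (t<20-1); WM=20
i=18 t=20 v=7: → [20,22); WM=20

6 13 17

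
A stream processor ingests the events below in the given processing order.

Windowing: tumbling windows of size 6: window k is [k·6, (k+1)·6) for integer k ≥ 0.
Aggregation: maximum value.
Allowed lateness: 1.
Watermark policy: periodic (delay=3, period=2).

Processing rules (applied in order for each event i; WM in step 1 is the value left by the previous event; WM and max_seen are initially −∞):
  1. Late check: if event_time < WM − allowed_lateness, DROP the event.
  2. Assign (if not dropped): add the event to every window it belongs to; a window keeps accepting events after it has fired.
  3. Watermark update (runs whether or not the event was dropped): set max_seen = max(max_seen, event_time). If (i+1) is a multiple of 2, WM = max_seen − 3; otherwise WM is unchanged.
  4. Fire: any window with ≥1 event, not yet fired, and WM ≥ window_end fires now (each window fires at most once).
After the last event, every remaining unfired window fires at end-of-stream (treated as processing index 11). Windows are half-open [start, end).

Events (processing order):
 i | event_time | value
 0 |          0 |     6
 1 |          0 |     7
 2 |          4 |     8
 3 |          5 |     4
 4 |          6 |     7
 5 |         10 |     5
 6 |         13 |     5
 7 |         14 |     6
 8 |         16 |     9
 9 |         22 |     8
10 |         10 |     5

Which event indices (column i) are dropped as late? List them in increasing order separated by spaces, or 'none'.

i=0 t=0 v=6: → [0,6); WM=−∞
i=1 t=0 v=7: → [0,6); WM=-3
i=2 t=4 v=8: → [0,6); WM=-3
i=3 t=5 v=4: → [0,6); WM=2
i=4 t=6 v=7: → [6,12); WM=2
i=5 t=10 v=5: → [6,12); WM=7; [0,6) fires=8
i=6 t=13 v=5: → [12,18); WM=7
i=7 t=14 v=6: → [12,18); WM=11
i=8 t=16 v=9: → [12,18); WM=11
i=9 t=22 v=8: → [18,24); WM=19; [6,12) fires=7 [12,18) fires=9
i=10 t=10 v=5: DROP (t<19-1); WM=19

10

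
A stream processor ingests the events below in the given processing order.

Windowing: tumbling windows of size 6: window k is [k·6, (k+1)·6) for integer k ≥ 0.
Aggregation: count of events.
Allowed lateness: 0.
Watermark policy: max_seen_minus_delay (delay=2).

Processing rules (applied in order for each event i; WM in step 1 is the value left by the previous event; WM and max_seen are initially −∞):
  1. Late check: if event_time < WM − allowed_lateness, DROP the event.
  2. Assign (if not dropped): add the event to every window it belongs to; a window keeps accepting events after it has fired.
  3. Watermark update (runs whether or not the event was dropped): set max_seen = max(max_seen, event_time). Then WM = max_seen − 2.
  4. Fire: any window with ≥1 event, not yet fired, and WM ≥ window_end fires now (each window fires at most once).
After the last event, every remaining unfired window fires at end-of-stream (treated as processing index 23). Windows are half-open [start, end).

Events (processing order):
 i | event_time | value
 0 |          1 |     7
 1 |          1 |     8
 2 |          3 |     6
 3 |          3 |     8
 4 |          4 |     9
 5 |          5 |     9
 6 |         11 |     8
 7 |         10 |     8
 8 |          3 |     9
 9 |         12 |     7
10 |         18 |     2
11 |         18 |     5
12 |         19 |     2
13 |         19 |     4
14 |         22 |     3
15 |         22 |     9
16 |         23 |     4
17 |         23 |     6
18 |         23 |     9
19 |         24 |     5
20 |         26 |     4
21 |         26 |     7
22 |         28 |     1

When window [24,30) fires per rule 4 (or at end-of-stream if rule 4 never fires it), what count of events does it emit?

i=0 t=1 v=7: → [0,6); WM=-1
i=1 t=1 v=8: → [0,6); WM=-1
i=2 t=3 v=6: → [0,6); WM=1
i=3 t=3 v=8: → [0,6); WM=1
i=4 t=4 v=9: → [0,6); WM=2
i=5 t=5 v=9: → [0,6); WM=3
i=6 t=11 v=8: → [6,12); WM=9; [0,6) fires=6
i=7 t=10 v=8: → [6,12); WM=9
i=8 t=3 v=9: DROP (t<9-0); WM=9
i=9 t=12 v=7: → [12,18); WM=10
i=10 t=18 v=2: → [18,24); WM=16; [6,12) fires=2
i=11 t=18 v=5: → [18,24); WM=16
i=12 t=19 v=2: → [18,24); WM=17
i=13 t=19 v=4: → [18,24); WM=17
i=14 t=22 v=3: → [18,24); WM=20; [12,18) fires=1
i=15 t=22 v=9: → [18,24); WM=20
i=16 t=23 v=4: → [18,24); WM=21
i=17 t=23 v=6: → [18,24); WM=21
i=18 t=23 v=9: → [18,24); WM=21
i=19 t=24 v=5: → [24,30); WM=22
i=20 t=26 v=4: → [24,30); WM=24; [18,24) fires=9
i=21 t=26 v=7: → [24,30); WM=24
i=22 t=28 v=1: → [24,30); WM=26

4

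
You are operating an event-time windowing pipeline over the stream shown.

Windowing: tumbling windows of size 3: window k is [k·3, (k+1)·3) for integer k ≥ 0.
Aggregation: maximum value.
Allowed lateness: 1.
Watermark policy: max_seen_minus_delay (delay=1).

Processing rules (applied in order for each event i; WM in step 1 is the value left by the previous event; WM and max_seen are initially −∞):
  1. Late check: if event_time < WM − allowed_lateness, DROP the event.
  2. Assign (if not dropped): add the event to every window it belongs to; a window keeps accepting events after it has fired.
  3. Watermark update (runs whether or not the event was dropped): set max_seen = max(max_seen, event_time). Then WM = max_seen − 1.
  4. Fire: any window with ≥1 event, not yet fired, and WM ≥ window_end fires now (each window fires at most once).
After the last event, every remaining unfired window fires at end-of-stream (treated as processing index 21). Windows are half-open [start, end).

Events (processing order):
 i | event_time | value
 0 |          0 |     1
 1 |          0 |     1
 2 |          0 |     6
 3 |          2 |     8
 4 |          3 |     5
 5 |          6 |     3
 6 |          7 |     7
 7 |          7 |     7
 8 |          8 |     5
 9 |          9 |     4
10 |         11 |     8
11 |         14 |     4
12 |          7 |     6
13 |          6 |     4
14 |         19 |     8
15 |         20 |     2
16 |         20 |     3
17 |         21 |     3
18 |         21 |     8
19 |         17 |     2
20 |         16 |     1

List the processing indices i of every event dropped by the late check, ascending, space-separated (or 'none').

12 13 19 20

i=0 t=0 v=1: → [0,3); WM=-1
i=1 t=0 v=1: → [0,3); WM=-1
i=2 t=0 v=6: → [0,3); WM=-1
i=3 t=2 v=8: → [0,3); WM=1
i=4 t=3 v=5: → [3,6); WM=2
i=5 t=6 v=3: → [6,9); WM=5; [0,3) fires=8
i=6 t=7 v=7: → [6,9); WM=6; [3,6) fires=5
i=7 t=7 v=7: → [6,9); WM=6
i=8 t=8 v=5: → [6,9); WM=7
i=9 t=9 v=4: → [9,12); WM=8
i=10 t=11 v=8: → [9,12); WM=10; [6,9) fires=7
i=11 t=14 v=4: → [12,15); WM=13; [9,12) fires=8
i=12 t=7 v=6: DROP (t<13-1); WM=13
i=13 t=6 v=4: DROP (t<13-1); WM=13
i=14 t=19 v=8: → [18,21); WM=18; [12,15) fires=4
i=15 t=20 v=2: → [18,21); WM=19
i=16 t=20 v=3: → [18,21); WM=19
i=17 t=21 v=3: → [21,24); WM=20
i=18 t=21 v=8: → [21,24); WM=20
i=19 t=17 v=2: DROP (t<20-1); WM=20
i=20 t=16 v=1: DROP (t<20-1); WM=20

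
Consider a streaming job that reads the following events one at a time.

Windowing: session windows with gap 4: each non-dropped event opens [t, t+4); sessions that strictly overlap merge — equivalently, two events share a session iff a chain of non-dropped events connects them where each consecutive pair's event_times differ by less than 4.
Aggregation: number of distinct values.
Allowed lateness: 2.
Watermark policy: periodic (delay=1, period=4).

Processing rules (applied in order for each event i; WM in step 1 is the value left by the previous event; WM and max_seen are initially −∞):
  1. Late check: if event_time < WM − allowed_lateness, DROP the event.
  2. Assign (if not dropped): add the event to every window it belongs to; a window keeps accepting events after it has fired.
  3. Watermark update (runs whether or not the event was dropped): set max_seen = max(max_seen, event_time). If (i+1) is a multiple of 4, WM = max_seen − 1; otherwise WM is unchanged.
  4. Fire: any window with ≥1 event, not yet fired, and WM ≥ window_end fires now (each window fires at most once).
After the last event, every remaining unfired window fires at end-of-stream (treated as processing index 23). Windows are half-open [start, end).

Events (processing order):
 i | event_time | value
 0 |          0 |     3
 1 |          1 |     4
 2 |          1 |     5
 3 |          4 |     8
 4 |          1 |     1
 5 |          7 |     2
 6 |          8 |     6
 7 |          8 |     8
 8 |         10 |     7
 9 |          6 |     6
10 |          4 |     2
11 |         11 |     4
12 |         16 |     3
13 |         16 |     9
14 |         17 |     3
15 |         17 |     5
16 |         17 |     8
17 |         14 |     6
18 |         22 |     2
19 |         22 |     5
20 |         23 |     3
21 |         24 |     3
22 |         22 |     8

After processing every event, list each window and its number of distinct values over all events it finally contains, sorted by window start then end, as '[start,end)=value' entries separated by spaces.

[0,21)=9 [22,28)=4

i=0 t=0 v=3: → [0,4); WM=−∞
i=1 t=1 v=4: → [0,5); WM=−∞
i=2 t=1 v=5: → [0,5); WM=−∞
i=3 t=4 v=8: → [0,8); WM=3
i=4 t=1 v=1: → [0,8); WM=3
i=5 t=7 v=2: → [0,11); WM=3
i=6 t=8 v=6: → [0,12); WM=3
i=7 t=8 v=8: → [0,12); WM=7
i=8 t=10 v=7: → [0,14); WM=7
i=9 t=6 v=6: → [0,14); WM=7
i=10 t=4 v=2: DROP (t<7-2); WM=7
i=11 t=11 v=4: → [0,15); WM=10
i=12 t=16 v=3: → [16,20); WM=10
i=13 t=16 v=9: → [16,20); WM=10
i=14 t=17 v=3: → [16,21); WM=10
i=15 t=17 v=5: → [16,21); WM=16
i=16 t=17 v=8: → [16,21); WM=16
i=17 t=14 v=6: → [0,21); WM=16
i=18 t=22 v=2: → [22,26); WM=16
i=19 t=22 v=5: → [22,26); WM=21
i=20 t=23 v=3: → [22,27); WM=21
i=21 t=24 v=3: → [22,28); WM=21
i=22 t=22 v=8: → [22,28); WM=21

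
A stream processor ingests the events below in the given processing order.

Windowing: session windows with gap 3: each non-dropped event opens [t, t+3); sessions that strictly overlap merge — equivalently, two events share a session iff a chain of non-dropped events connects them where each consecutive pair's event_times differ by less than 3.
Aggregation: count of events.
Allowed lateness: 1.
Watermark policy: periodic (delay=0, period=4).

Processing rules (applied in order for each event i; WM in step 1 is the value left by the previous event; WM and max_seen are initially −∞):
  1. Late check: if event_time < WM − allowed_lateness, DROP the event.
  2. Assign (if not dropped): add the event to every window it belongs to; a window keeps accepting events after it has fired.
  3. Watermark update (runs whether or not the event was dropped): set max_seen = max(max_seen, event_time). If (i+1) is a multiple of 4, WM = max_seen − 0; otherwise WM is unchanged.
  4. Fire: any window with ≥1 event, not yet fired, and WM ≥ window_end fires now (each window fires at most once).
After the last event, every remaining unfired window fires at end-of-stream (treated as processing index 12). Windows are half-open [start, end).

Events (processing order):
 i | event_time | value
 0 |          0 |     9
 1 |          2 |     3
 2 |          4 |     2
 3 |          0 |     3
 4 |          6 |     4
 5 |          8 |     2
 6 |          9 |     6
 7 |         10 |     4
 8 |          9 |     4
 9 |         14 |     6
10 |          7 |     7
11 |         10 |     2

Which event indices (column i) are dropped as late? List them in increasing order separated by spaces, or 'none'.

10

i=0 t=0 v=9: → [0,3); WM=−∞
i=1 t=2 v=3: → [0,5); WM=−∞
i=2 t=4 v=2: → [0,7); WM=−∞
i=3 t=0 v=3: → [0,7); WM=4
i=4 t=6 v=4: → [0,9); WM=4
i=5 t=8 v=2: → [0,11); WM=4
i=6 t=9 v=6: → [0,12); WM=4
i=7 t=10 v=4: → [0,13); WM=10
i=8 t=9 v=4: → [0,13); WM=10
i=9 t=14 v=6: → [14,17); WM=10
i=10 t=7 v=7: DROP (t<10-1); WM=10
i=11 t=10 v=2: → [0,13); WM=14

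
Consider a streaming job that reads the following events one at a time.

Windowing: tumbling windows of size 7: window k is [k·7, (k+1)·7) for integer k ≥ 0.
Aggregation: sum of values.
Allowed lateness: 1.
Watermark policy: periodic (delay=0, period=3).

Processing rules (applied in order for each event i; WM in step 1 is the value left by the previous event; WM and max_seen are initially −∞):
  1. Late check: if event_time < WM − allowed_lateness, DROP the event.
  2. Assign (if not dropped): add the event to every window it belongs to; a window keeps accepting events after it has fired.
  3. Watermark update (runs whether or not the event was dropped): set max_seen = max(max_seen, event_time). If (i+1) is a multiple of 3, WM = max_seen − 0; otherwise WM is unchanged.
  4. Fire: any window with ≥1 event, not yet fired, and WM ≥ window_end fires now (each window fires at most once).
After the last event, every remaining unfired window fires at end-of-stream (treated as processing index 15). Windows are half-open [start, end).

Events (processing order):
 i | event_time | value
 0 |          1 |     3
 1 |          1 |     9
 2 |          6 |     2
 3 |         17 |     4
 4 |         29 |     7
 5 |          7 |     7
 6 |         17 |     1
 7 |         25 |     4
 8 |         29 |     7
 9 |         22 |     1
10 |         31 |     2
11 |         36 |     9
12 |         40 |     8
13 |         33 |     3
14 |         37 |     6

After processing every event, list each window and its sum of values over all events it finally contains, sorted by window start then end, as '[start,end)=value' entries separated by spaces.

[0,7)=14 [7,14)=7 [14,21)=4 [28,35)=16 [35,42)=23

i=0 t=1 v=3: → [0,7); WM=−∞
i=1 t=1 v=9: → [0,7); WM=−∞
i=2 t=6 v=2: → [0,7); WM=6
i=3 t=17 v=4: → [14,21); WM=6
i=4 t=29 v=7: → [28,35); WM=6
i=5 t=7 v=7: → [7,14); WM=29; [0,7) fires=14 [7,14) fires=7 [14,21) fires=4
i=6 t=17 v=1: DROP (t<29-1); WM=29
i=7 t=25 v=4: DROP (t<29-1); WM=29
i=8 t=29 v=7: → [28,35); WM=29
i=9 t=22 v=1: DROP (t<29-1); WM=29
i=10 t=31 v=2: → [28,35); WM=29
i=11 t=36 v=9: → [35,42); WM=36; [28,35) fires=16
i=12 t=40 v=8: → [35,42); WM=36
i=13 t=33 v=3: DROP (t<36-1); WM=36
i=14 t=37 v=6: → [35,42); WM=40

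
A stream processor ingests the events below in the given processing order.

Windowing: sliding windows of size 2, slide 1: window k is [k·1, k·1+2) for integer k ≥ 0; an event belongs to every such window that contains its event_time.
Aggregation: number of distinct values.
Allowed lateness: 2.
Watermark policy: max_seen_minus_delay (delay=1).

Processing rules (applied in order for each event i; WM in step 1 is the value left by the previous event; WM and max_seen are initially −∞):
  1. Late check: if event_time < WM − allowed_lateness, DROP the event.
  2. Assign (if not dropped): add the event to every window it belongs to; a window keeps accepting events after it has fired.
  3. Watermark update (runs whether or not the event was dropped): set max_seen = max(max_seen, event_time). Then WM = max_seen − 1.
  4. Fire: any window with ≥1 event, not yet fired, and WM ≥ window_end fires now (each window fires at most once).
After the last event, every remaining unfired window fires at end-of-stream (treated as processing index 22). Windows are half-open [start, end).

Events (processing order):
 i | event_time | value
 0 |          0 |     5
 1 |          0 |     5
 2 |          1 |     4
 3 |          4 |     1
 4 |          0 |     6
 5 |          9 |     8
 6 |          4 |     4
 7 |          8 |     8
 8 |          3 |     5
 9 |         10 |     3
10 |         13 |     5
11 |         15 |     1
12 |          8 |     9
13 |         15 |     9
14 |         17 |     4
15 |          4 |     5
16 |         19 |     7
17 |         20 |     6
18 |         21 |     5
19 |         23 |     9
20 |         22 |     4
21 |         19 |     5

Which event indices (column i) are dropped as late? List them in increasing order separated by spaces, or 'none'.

i=0 t=0 v=5: → [0,2); WM=-1
i=1 t=0 v=5: → [0,2); WM=-1
i=2 t=1 v=4: → [1,3),[0,2); WM=0
i=3 t=4 v=1: → [4,6),[3,5); WM=3; [0,2) fires=2 [1,3) fires=1
i=4 t=0 v=6: DROP (t<3-2); WM=3
i=5 t=9 v=8: → [9,11),[8,10); WM=8; [3,5) fires=1 [4,6) fires=1
i=6 t=4 v=4: DROP (t<8-2); WM=8
i=7 t=8 v=8: → [8,10),[7,9); WM=8
i=8 t=3 v=5: DROP (t<8-2); WM=8
i=9 t=10 v=3: → [10,12),[9,11); WM=9; [7,9) fires=1
i=10 t=13 v=5: → [13,15),[12,14); WM=12; [8,10) fires=1 [9,11) fires=2 [10,12) fires=1
i=11 t=15 v=1: → [15,17),[14,16); WM=14; [12,14) fires=1
i=12 t=8 v=9: DROP (t<14-2); WM=14
i=13 t=15 v=9: → [15,17),[14,16); WM=14
i=14 t=17 v=4: → [17,19),[16,18); WM=16; [13,15) fires=1 [14,16) fires=2
i=15 t=4 v=5: DROP (t<16-2); WM=16
i=16 t=19 v=7: → [19,21),[18,20); WM=18; [15,17) fires=2 [16,18) fires=1
i=17 t=20 v=6: → [20,22),[19,21); WM=19; [17,19) fires=1
i=18 t=21 v=5: → [21,23),[20,22); WM=20; [18,20) fires=1
i=19 t=23 v=9: → [23,25),[22,24); WM=22; [19,21) fires=2 [20,22) fires=2
i=20 t=22 v=4: → [22,24),[21,23); WM=22
i=21 t=19 v=5: DROP (t<22-2); WM=22

4 6 8 12 15 21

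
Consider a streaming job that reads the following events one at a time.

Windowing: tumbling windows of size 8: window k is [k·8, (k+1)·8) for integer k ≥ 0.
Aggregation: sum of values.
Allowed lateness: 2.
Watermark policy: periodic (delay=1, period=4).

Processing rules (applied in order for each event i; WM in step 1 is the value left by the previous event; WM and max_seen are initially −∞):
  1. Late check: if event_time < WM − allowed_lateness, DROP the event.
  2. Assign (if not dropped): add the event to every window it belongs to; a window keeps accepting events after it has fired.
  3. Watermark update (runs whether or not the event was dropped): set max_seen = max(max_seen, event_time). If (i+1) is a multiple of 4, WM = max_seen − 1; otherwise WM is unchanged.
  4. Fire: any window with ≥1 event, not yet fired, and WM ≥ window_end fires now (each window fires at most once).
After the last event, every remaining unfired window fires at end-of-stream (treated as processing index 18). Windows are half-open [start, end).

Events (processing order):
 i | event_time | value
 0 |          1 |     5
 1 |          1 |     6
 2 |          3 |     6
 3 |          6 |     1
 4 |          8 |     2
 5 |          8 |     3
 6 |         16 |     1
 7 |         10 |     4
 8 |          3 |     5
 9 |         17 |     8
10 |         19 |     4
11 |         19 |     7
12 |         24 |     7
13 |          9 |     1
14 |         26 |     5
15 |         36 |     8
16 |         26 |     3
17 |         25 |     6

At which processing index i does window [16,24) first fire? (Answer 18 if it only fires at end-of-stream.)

i=0 t=1 v=5: → [0,8); WM=−∞
i=1 t=1 v=6: → [0,8); WM=−∞
i=2 t=3 v=6: → [0,8); WM=−∞
i=3 t=6 v=1: → [0,8); WM=5
i=4 t=8 v=2: → [8,16); WM=5
i=5 t=8 v=3: → [8,16); WM=5
i=6 t=16 v=1: → [16,24); WM=5
i=7 t=10 v=4: → [8,16); WM=15; [0,8) fires=18
i=8 t=3 v=5: DROP (t<15-2); WM=15
i=9 t=17 v=8: → [16,24); WM=15
i=10 t=19 v=4: → [16,24); WM=15
i=11 t=19 v=7: → [16,24); WM=18; [8,16) fires=9
i=12 t=24 v=7: → [24,32); WM=18
i=13 t=9 v=1: DROP (t<18-2); WM=18
i=14 t=26 v=5: → [24,32); WM=18
i=15 t=36 v=8: → [32,40); WM=35; [16,24) fires=20 [24,32) fires=12
i=16 t=26 v=3: DROP (t<35-2); WM=35
i=17 t=25 v=6: DROP (t<35-2); WM=35

15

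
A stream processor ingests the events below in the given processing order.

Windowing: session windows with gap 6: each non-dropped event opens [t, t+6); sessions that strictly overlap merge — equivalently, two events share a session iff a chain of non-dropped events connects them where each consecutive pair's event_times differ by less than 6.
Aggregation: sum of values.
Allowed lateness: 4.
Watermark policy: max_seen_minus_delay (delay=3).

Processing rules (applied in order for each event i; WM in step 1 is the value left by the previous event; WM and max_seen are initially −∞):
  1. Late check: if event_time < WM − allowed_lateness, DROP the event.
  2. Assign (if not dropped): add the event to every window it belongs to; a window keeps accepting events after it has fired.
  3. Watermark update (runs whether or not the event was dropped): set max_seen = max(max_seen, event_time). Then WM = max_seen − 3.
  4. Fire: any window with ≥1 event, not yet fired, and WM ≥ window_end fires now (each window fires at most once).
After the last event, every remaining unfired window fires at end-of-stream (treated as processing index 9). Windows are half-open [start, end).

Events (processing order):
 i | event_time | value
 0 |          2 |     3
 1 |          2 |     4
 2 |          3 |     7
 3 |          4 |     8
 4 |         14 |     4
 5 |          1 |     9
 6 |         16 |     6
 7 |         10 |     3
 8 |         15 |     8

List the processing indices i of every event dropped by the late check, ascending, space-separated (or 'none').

5

i=0 t=2 v=3: → [2,8); WM=-1
i=1 t=2 v=4: → [2,8); WM=-1
i=2 t=3 v=7: → [2,9); WM=0
i=3 t=4 v=8: → [2,10); WM=1
i=4 t=14 v=4: → [14,20); WM=11
i=5 t=1 v=9: DROP (t<11-4); WM=11
i=6 t=16 v=6: → [14,22); WM=13
i=7 t=10 v=3: → [10,22); WM=13
i=8 t=15 v=8: → [10,22); WM=13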